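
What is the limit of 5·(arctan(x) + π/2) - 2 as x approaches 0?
Direct substitution at x = 0 gives -2 + 5·π/2.

Final answer: -2 + 5·π/2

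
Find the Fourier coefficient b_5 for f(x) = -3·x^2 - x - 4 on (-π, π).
b_5 = (1/π) ∫_{-π}^{π} f(x)·sin(5x) dx.
Evaluate the integral (use parity and integration by parts as needed): b_5 = -2/5.

Final answer: -2/5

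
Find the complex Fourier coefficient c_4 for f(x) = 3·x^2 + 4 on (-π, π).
Compute the real Fourier coefficients first: a_4 = 3/4, b_4 = 0.
Then c_4 = (a_4 − i·b_4)/2 = 3/8.

Final answer: 3/8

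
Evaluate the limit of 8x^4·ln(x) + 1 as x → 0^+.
The product is a 0·∞ indeterminate form at x → 0⁺.
Rewrite the product as 8·ln(x) / x^(-4) and apply L'Hôpital, or use the standard hierarchy x^(-4) ≫ |ln x| as x → 0⁺.
The indeterminate product → 0, so the limit = 1.

Final answer: 1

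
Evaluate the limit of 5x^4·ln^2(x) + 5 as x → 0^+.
The product is a 0·∞ indeterminate form at x → 0⁺.
Rewrite the product as 5·ln^2(x) / x^(-4) and apply L'Hôpital, or use the standard hierarchy x^(-4) ≫ |ln x|^2 as x → 0⁺.
The indeterminate product → 0, so the limit = 5.

Final answer: 5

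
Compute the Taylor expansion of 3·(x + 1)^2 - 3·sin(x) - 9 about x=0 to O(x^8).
x^7/1680 - x^5/40 + x^3/2 + 3·x^2 + 3·x - 6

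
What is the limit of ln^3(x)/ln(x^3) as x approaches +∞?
This is an ∞/∞ indeterminate form as x → +∞.
Write ln(x^3) = 3·ln(x), reducing the quotient to ln^2(x)/3 → ∞.
Limit = ∞.

Final answer: ∞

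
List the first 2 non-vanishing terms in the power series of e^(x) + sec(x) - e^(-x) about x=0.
2·x + 1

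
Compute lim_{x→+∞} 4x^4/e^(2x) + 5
The quotient is an ∞/∞ indeterminate form as x → +∞.
The exponential denominator e^(2x) dominates the polynomial numerator (e^x ≫ x^4 as x → ∞), so the quotient → 0.
Adding the constant: 0 + 5 = 5. Limit = 5.

Final answer: 5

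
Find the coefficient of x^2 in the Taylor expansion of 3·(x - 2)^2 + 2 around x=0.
Expand to order 2: 3·(x - 2)^2 + 2 = 3·x^2 - 12·x + 14 + O(x^3).
The coefficient of x^2 is 3.

Final answer: 3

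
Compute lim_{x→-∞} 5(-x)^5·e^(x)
This is a 0·∞ indeterminate form at x → -∞.
Rewrite the product as 5(-x)^5 / e^(-x) (an ∞/∞ form) and apply L'Hôpital, or use the standard hierarchy e^(|x|) ≫ |(-x)^5| as x → -∞.
The indeterminate product → 0, so the limit = 0.

Final answer: 0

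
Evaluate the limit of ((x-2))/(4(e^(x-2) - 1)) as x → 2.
Both numerator and denominator → 0 as x → 2; this is a 0/0 indeterminate form.
Expand each to leading order near x = 2: numerator ~ (x - 2), denominator ~ 4·(x - 2).
The limit of the ratio is 1/4.

Final answer: 1/4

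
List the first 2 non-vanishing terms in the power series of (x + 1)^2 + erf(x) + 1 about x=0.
x·(2/√(π) + 2) + 2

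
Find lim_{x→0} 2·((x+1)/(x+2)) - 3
Direct substitution at x = 0 gives -2.

Final answer: -2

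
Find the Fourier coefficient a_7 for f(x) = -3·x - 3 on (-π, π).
a_7 = (1/π) ∫_{-π}^{π} f(x)·cos(7x) dx.
Evaluate the integral (use parity and integration by parts as needed): a_7 = 0.

Final answer: 0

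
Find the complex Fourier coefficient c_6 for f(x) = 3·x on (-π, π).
Compute the real Fourier coefficients first: a_6 = 0, b_6 = -1.
Then c_6 = (a_6 − i·b_6)/2 = i/2.

Final answer: i/2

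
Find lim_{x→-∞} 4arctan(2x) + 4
Evaluate the dominant behaviour as x → -∞; each term tends to a finite value or vanishes.
Limit = 4 - 2·π.

Final answer: 4 - 2·π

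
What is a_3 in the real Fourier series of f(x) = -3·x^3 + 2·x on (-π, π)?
a_3 = (1/π) ∫_{-π}^{π} f(x)·cos(3x) dx.
Evaluate the integral (use parity and integration by parts as needed): a_3 = 0.

Final answer: 0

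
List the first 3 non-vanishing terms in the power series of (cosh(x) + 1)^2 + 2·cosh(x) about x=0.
x^4/2 + 3·x^2 + 6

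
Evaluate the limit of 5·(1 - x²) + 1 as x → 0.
Direct substitution at x = 0 gives 6.

Final answer: 6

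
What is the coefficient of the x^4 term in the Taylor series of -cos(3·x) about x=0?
Expand to order 4: -cos(3·x) = -27·x^4/8 + 9·x^2/2 - 1 + O(x^5).
The coefficient of x^4 is -27/8.

Final answer: -27/8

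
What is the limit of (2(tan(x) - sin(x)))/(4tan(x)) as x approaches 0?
Both numerator and denominator → 0 as x → 0; this is a 0/0 indeterminate form.
Expand each to leading order near x = 0: numerator ~ x^3, denominator ~ 4·x.
The limit of the ratio is 0.

Final answer: 0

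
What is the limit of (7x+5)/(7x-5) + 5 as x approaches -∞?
Evaluate the dominant behaviour as x → -∞; each term tends to a finite value or vanishes.
Limit = 6.

Final answer: 6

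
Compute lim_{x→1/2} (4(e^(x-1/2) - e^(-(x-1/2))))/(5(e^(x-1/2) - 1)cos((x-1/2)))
Both numerator and denominator → 0 as x → 1/2; this is a 0/0 indeterminate form.
Expand each to leading order near x = 1/2: numerator ~ 8·(x - 1/2), denominator ~ 5·(x - 1/2).
The limit of the ratio is 8/5.

Final answer: 8/5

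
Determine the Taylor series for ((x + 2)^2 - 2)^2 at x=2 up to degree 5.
196 + 224·(x - 2) + 92·(x - 2)^2 + 16·(x - 2)^3 + (x - 2)^4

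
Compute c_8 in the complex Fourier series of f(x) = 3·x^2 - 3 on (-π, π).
Compute the real Fourier coefficients first: a_8 = 3/16, b_8 = 0.
Then c_8 = (a_8 − i·b_8)/2 = 3/32.

Final answer: 3/32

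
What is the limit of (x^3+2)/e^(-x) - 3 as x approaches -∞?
The quotient is an ∞/∞ indeterminate form as x → -∞.
Compare growth rates of the dominant terms (exponentials ≫ polynomials ≫ logarithms), or apply L'Hôpital's rule; the quotient → 0.
Adding the constant: 0 - 3 = -3. Limit = -3.

Final answer: -3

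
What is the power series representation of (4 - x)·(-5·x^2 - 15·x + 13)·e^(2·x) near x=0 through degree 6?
-518·x^6/45 - 472·x^5/15 - 188·x^4/3 - 245·x^3/3 - 47·x^2 + 31·x + 52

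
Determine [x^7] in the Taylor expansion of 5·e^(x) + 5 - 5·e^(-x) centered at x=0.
Expand to order 7: 5·e^(x) + 5 - 5·e^(-x) = x^7/504 + x^5/12 + 5·x^3/3 + 10·x + 5 + O(x^8).
The coefficient of x^7 is 1/504.

Final answer: 1/504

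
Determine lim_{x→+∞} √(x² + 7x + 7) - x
This is an ∞ − ∞ indeterminate form.
Multiply and divide by the conjugate √(x²+7x + 7) + x; the x² terms cancel, leaving (7x + 7)/(√(x²+7x + 7)+x) → 7/2.
Limit = 7/2.

Final answer: 7/2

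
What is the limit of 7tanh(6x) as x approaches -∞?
Evaluate the dominant behaviour as x → -∞; each term tends to a finite value or vanishes.
Limit = -7.

Final answer: -7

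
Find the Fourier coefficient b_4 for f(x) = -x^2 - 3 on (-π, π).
b_4 = (1/π) ∫_{-π}^{π} f(x)·sin(4x) dx.
Evaluate the integral (use parity and integration by parts as needed): b_4 = 0.

Final answer: 0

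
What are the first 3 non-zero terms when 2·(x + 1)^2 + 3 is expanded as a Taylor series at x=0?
2·x^2 + 4·x + 5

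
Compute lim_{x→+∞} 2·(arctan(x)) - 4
Evaluate the dominant behaviour as x → +∞; each term tends to a finite value or vanishes.
Limit = -4 + π.

Final answer: -4 + π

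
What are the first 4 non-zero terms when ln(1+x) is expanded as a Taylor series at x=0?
-x^4/4 + x^3/3 - x^2/2 + x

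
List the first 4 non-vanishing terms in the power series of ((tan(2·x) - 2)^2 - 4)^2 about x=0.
-256·x^5 + 560·x^4/3 - 64·x^3 + 64·x^2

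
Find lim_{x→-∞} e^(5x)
Evaluate the dominant behaviour as x → -∞; each term tends to a finite value or vanishes.
Limit = 0.

Final answer: 0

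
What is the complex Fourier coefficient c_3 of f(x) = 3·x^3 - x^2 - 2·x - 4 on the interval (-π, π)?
Compute the real Fourier coefficients first: a_3 = 4/9, b_3 = -8/3 + 2·π^2.
Then c_3 = (a_3 − i·b_3)/2 = 2/9 - i·π^2 + 4·i/3.

Final answer: 2/9 - i·π^2 + 4·i/3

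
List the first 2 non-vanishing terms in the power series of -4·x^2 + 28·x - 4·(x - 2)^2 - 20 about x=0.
44·x - 36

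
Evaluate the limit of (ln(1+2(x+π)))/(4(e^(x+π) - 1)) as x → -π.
Both numerator and denominator → 0 as x → -π; this is a 0/0 indeterminate form.
Expand each to leading order near x = -π: numerator ~ 2·(x + π), denominator ~ 4·(x + π).
The limit of the ratio is 1/2.

Final answer: 1/2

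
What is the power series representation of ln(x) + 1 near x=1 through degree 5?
1 + (x - 1) - (x - 1)^2/2 + (x - 1)^3/3 - (x - 1)^4/4 + (x - 1)^5/5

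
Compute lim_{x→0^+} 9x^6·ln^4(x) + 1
The product is a 0·∞ indeterminate form at x → 0⁺.
Rewrite the product as 9·ln^4(x) / x^(-6) and apply L'Hôpital, or use the standard hierarchy x^(-6) ≫ |ln x|^4 as x → 0⁺.
The indeterminate product → 0, so the limit = 1.

Final answer: 1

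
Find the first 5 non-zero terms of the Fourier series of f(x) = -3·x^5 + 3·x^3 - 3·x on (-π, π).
(-762 - 6·π^4 + 126·π^2)·sin(x) + (-18·π^2 + 30 + 3·π^4)·sin(2·x) + (-2·π^4 - 170/27 + 58·π^2/9)·sin(3·x) + (-27·π^2/8 + 177/64 + 3·π^4/2)·sin(4·x) + (-6·π^4/5 - 1074/625 + 54·π^2/25)·sin(5·x)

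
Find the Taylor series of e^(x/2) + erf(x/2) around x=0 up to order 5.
x^5·(1/3840 + 1/(160·√(π))) + x^4/384 + x^3·(1/48 - 1/(12·√(π))) + x^2/8 + x·(1/2 + 1/√(π)) + 1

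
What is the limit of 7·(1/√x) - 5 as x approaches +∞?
Evaluate the dominant behaviour as x → +∞; each term tends to a finite value or vanishes.
Limit = -5.

Final answer: -5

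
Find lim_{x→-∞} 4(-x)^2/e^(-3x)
This is an ∞/∞ indeterminate form as x → -∞.
Compare growth rates of the dominant terms (exponentials ≫ polynomials ≫ logarithms), or apply L'Hôpital's rule; the quotient → 0.
Limit = 0.

Final answer: 0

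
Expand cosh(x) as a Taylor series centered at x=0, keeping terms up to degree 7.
x^6/720 + x^4/24 + x^2/2 + 1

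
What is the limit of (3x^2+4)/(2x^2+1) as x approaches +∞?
This is an ∞/∞ indeterminate form as x → +∞.
Divide numerator and denominator by x^2 and let the lower-order terms vanish; the leading terms give 3/2.
Limit = 3/2.

Final answer: 3/2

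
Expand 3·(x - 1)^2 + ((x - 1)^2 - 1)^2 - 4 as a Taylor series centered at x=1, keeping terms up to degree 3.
-3 + (x - 1)^2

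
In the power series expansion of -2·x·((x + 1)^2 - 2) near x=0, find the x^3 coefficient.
Expand to order 3: -2·x·((x + 1)^2 - 2) = -2·x^3 - 4·x^2 + 2·x + O(x^4).
The coefficient of x^3 is -2.

Final answer: -2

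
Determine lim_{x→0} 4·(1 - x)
Direct substitution at x = 0 gives 4.

Final answer: 4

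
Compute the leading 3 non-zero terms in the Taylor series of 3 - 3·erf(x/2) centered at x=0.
x^3/(4·√(π)) - 3·x/√(π) + 3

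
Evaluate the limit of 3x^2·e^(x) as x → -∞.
This is a 0·∞ indeterminate form at x → -∞.
Rewrite the product as 3x^2 / e^(-x) (an ∞/∞ form) and apply L'Hôpital, or use the standard hierarchy e^(|x|) ≫ |x^2| as x → -∞.
The indeterminate product → 0, so the limit = 0.

Final answer: 0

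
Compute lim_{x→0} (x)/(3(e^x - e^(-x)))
Both numerator and denominator → 0 as x → 0; this is a 0/0 indeterminate form.
Expand each to leading order near x = 0: numerator ~ x, denominator ~ 6·x.
The limit of the ratio is 1/6.

Final answer: 1/6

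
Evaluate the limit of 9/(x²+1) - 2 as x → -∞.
Evaluate the dominant behaviour as x → -∞; each term tends to a finite value or vanishes.
Limit = -2.

Final answer: -2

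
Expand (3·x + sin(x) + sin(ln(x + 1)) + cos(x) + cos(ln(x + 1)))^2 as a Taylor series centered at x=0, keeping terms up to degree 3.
-13·x^3 + 19·x^2 + 20·x + 4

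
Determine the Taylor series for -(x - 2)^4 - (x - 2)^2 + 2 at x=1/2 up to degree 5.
-85/16 + 33·(x - 1/2)/2 - 29·(x - 1/2)^2/2 + 6·(x - 1/2)^3 - (x - 1/2)^4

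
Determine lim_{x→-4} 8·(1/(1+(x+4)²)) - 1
Direct substitution at x = -4 gives 7.

Final answer: 7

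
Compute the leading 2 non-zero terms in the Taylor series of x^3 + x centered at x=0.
x^3 + x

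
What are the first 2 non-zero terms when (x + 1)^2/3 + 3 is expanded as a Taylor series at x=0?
2·x/3 + 10/3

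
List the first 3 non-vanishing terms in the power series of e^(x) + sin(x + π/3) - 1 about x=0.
x^2·(1/2 - √(3)/4) + 3·x/2 + √(3)/2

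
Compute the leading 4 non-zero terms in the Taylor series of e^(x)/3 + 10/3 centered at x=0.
x^3/18 + x^2/6 + x/3 + 11/3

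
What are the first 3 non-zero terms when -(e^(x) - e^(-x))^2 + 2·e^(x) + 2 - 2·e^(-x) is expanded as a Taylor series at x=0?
-4·x^2 + 4·x + 2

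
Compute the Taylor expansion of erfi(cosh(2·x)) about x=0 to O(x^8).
968·e·x^6/(45·√(π)) + 28·e·x^4/(3·√(π)) + 4·e·x^2/√(π) + erfi(1)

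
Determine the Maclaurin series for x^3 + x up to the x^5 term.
x^3 + x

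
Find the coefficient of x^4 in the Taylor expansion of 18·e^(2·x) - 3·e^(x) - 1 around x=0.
Expand to order 4: 18·e^(2·x) - 3·e^(x) - 1 = 95·x^4/8 + 47·x^3/2 + 69·x^2/2 + 33·x + 14 + O(x^5).
The coefficient of x^4 is 95/8.

Final answer: 95/8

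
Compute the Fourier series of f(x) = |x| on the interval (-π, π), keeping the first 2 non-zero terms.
-4·cos(x)/π + π/2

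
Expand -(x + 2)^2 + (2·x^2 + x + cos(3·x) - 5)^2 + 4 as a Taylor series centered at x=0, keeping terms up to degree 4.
-83·x^4/4 - 5·x^3 + 20·x^2 - 12·x + 16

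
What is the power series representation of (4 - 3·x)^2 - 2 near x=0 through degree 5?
9·x^2 - 24·x + 14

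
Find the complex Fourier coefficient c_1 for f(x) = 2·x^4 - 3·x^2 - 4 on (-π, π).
Compute the real Fourier coefficients first: a_1 = 108 - 16·π^2, b_1 = 0.
Then c_1 = (a_1 − i·b_1)/2 = 54 - 8·π^2.

Final answer: 54 - 8·π^2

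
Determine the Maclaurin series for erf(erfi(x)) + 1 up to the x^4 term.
x^3·(-16/(3·π^2) + 4/(3·π)) + 4·x/π + 1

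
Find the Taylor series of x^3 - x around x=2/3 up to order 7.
-10/27 + (x - 2/3)/3 + 2·(x - 2/3)^2 + (x - 2/3)^3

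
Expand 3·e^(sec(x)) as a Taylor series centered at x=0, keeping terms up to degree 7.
151·e·x^6/240 + e·x^4 + 3·e·x^2/2 + 3·e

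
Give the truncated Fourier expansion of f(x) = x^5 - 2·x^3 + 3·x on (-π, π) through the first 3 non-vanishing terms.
(-44·π^2 + 2·π^4 + 270)·sin(x) + (-π^4 - 27/2 + 7·π^2)·sin(2·x) + (-76·π^2/27 + 314/81 + 2·π^4/3)·sin(3·x)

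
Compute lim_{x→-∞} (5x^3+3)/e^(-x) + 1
The quotient is an ∞/∞ indeterminate form as x → -∞.
Compare growth rates of the dominant terms (exponentials ≫ polynomials ≫ logarithms), or apply L'Hôpital's rule; the quotient → 0.
Adding the constant: 0 + 1 = 1. Limit = 1.

Final answer: 1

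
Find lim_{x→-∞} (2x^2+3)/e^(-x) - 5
The quotient is an ∞/∞ indeterminate form as x → -∞.
Compare growth rates of the dominant terms (exponentials ≫ polynomials ≫ logarithms), or apply L'Hôpital's rule; the quotient → 0.
Adding the constant: 0 - 5 = -5. Limit = -5.

Final answer: -5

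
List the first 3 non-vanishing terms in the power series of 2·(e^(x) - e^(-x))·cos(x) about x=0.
-2·x^5/15 - 4·x^3/3 + 4·x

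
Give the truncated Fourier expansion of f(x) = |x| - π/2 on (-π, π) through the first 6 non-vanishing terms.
-4·cos(x)/π - 4·cos(3·x)/(9·π) - 4·cos(5·x)/(25·π) - 4·cos(7·x)/(49·π) - 4·cos(9·x)/(81·π) - 4·cos(11·x)/(121·π)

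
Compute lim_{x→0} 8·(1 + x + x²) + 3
Direct substitution at x = 0 gives 11.

Final answer: 11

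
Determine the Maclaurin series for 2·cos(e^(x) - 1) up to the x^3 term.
-x^3 - x^2 + 2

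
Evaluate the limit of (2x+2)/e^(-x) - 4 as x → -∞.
The quotient is an ∞/∞ indeterminate form as x → -∞.
Compare growth rates of the dominant terms (exponentials ≫ polynomials ≫ logarithms), or apply L'Hôpital's rule; the quotient → 0.
Adding the constant: 0 - 4 = -4. Limit = -4.

Final answer: -4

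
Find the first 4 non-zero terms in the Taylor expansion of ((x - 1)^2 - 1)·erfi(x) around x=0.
2·x^5/(3·√(π)) - 4·x^4/(3·√(π)) + 2·x^3/√(π) - 4·x^2/√(π)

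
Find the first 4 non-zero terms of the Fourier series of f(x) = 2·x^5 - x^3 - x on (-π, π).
(-82·π^2 + 4·π^4 + 490)·sin(x) + (-2·π^4 - 31/2 + 11·π^2)·sin(2·x) + (-98·π^2/27 + 142/81 + 4·π^4/3)·sin(3·x) + (-π^4 - 5/32 + 7·π^2/4)·sin(4·x)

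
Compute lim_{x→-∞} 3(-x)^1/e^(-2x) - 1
The quotient is an ∞/∞ indeterminate form as x → -∞.
Compare growth rates of the dominant terms (exponentials ≫ polynomials ≫ logarithms), or apply L'Hôpital's rule; the quotient → 0.
Adding the constant: 0 - 1 = -1. Limit = -1.

Final answer: -1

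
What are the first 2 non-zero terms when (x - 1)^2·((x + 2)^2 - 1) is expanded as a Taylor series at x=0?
3 - 2·x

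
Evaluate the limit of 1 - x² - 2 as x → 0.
Direct substitution at x = 0 gives -1.

Final answer: -1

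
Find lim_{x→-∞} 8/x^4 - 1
Evaluate the dominant behaviour as x → -∞; each term tends to a finite value or vanishes.
Limit = -1.

Final answer: -1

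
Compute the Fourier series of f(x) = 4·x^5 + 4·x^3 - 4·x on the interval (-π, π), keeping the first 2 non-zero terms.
(-152·π^2 + 8·π^4 + 904)·sin(x) + (-4·π^4 - 20 + 16·π^2)·sin(2·x)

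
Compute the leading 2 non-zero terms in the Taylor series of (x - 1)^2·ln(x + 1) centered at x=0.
-5·x^2/2 + x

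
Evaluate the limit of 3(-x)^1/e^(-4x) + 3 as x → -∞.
The quotient is an ∞/∞ indeterminate form as x → -∞.
Compare growth rates of the dominant terms (exponentials ≫ polynomials ≫ logarithms), or apply L'Hôpital's rule; the quotient → 0.
Adding the constant: 0 + 3 = 3. Limit = 3.

Final answer: 3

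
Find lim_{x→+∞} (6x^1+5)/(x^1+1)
This is an ∞/∞ indeterminate form as x → +∞.
Divide numerator and denominator by x and let the lower-order terms vanish; the leading terms give 6/1 = 6.
Limit = 6.

Final answer: 6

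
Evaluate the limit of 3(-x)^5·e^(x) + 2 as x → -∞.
The product is a 0·∞ indeterminate form at x → -∞.
Rewrite the product as 3(-x)^5 / e^(-x) (an ∞/∞ form) and apply L'Hôpital, or use the standard hierarchy e^(|x|) ≫ |(-x)^5| as x → -∞.
The indeterminate product → 0, so the limit = 2.

Final answer: 2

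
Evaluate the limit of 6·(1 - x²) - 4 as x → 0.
Direct substitution at x = 0 gives 2.

Final answer: 2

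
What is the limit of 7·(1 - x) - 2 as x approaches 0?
Direct substitution at x = 0 gives 5.

Final answer: 5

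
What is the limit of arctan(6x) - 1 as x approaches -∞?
Evaluate the dominant behaviour as x → -∞; each term tends to a finite value or vanishes.
Limit = -π/2 - 1.

Final answer: -π/2 - 1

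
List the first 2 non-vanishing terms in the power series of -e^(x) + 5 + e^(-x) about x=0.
5 - 2·x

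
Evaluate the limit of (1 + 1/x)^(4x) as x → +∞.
As x → +∞: write (1 + 1/x)^(4x) = ((1 + 1/x)^x)^4 → (e^1)^4 = e^4.
Limit = e^(4).

Final answer: e^(4)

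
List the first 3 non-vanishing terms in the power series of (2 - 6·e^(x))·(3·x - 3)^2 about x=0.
45·x^2 + 18·x - 36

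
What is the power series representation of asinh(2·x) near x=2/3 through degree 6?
asinh(4/3) + 6·(x - 2/3)/5 - 72·(x - 2/3)^2/125 + 828·(x - 2/3)^3/3125 - 648·(x - 2/3)^4/15625 - 226476·(x - 2/3)^5/1953125 + 9708336·(x - 2/3)^6/48828125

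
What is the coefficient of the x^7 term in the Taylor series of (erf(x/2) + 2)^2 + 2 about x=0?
Expand to order 7: (erf(x/2) + 2)^2 + 2 = -x^7/(672·√(π)) + 7·x^6/(360·π) + x^5/(40·√(π)) - x^4/(6·π) - x^3/(3·√(π)) + x^2/π + 4·x/√(π) + 6 + O(x^8).
The coefficient of x^7 is -1/(672·√(π)).

Final answer: -1/(672·√(π))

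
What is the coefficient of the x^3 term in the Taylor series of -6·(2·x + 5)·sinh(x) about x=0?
Expand to order 3: -6·(2·x + 5)·sinh(x) = -5·x^3 - 12·x^2 - 30·x + O(x^4).
The coefficient of x^3 is -5.

Final answer: -5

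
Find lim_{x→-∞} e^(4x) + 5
Evaluate the dominant behaviour as x → -∞; each term tends to a finite value or vanishes.
Limit = 5.

Final answer: 5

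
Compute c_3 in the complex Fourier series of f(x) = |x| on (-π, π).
Compute the real Fourier coefficients first: a_3 = -4/(9·π), b_3 = 0.
Then c_3 = (a_3 − i·b_3)/2 = -2/(9·π).

Final answer: -2/(9·π)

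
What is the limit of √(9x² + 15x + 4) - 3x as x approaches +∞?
As x → +∞: multiply by the conjugate to get (15x+4)/(√(9x²+15x+4)+3x); the denominator ~ 6x, so the limit is 15/6 = 5/2.
Limit = 5/2.

Final answer: 5/2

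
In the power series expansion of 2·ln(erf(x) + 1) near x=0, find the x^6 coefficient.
Expand to order 6: 2·ln(erf(x) + 1) = 2·x^6·(-480 - 28·π^2 + 240·π)/(45·π^3) + 2·x^5·(-40·π^2 + 3·π^3 + 96·π)/(15·π^(7/2)) + 2·x^4·(-12 + 4·π)/(3·π^2) + 2·x^3·(8 - 2·π)/(3·π^(3/2)) - 4·x^2/π + 4·x/√(π) + O(x^7).
The coefficient of x^6 is 2·(-480 - 28·π^2 + 240·π)/(45·π^3).

Final answer: 2·(-480 - 28·π^2 + 240·π)/(45·π^3)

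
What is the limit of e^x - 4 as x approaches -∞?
Evaluate the dominant behaviour as x → -∞; each term tends to a finite value or vanishes.
Limit = -4.

Final answer: -4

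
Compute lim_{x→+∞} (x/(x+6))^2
As x → +∞: x/(x+6) = 1/(1 + 6/x) → 1, and the 2nd power of a limit-1 base also → 1.
Limit = 1.

Final answer: 1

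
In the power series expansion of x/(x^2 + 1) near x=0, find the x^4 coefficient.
Expand to order 4: x/(x^2 + 1) = -x^3 + x + O(x^5).
The coefficient of x^4 is 0.

Final answer: 0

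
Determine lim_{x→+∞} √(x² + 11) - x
This is an ∞ − ∞ indeterminate form.
Multiply and divide by the conjugate √(x²+11) + x; the x² terms cancel, leaving 11/(√(x²+11)+x) → 0.
Limit = 0.

Final answer: 0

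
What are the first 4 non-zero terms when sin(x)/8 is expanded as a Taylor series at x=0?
-x^7/40320 + x^5/960 - x^3/48 + x/8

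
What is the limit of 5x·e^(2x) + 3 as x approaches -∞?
The product is a 0·∞ indeterminate form at x → -∞.
Rewrite the product as 5x / e^(-2x) (an ∞/∞ form) and apply L'Hôpital, or use the standard hierarchy e^(2|x|) ≫ |x| as x → -∞.
The indeterminate product → 0, so the limit = 3.

Final answer: 3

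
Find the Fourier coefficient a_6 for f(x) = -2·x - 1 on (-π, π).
a_6 = (1/π) ∫_{-π}^{π} f(x)·cos(6x) dx.
Evaluate the integral (use parity and integration by parts as needed): a_6 = 0.

Final answer: 0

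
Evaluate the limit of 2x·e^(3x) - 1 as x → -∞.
The product is a 0·∞ indeterminate form at x → -∞.
Rewrite the product as 2x / e^(-3x) (an ∞/∞ form) and apply L'Hôpital, or use the standard hierarchy e^(3|x|) ≫ |x| as x → -∞.
The indeterminate product → 0, so the limit = -1.

Final answer: -1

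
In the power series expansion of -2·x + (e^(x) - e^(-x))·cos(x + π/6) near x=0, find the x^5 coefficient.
Expand to order 5: -2·x + (e^(x) - e^(-x))·cos(x + π/6) = -√(3)·x^5/30 - √(3)·x^3/3 - x^2 + x·(-2 + √(3)) + O(x^6).
The coefficient of x^5 is -√(3)/30.

Final answer: -√(3)/30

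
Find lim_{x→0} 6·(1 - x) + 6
Direct substitution at x = 0 gives 12.

Final answer: 12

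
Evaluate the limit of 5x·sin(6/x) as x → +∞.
As x → +∞: let u = 6/x → 0⁺; then 5·x·sin(6/x) = 5·6·sin(u)/u → 5·6·1 = 30.
Limit = 30.

Final answer: 30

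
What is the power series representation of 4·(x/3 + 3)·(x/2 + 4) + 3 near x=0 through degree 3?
2·x^2/3 + 34·x/3 + 51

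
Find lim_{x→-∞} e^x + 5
Evaluate the dominant behaviour as x → -∞; each term tends to a finite value or vanishes.
Limit = 5.

Final answer: 5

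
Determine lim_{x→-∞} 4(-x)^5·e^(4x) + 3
The product is a 0·∞ indeterminate form at x → -∞.
Rewrite the product as 4(-x)^5 / e^(-4x) (an ∞/∞ form) and apply L'Hôpital, or use the standard hierarchy e^(4|x|) ≫ |(-x)^5| as x → -∞.
The indeterminate product → 0, so the limit = 3.

Final answer: 3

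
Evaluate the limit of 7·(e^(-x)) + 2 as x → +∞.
Evaluate the dominant behaviour as x → +∞; each term tends to a finite value or vanishes.
Limit = 2.

Final answer: 2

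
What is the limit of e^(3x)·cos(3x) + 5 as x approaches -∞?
Evaluate the dominant behaviour as x → -∞; each term tends to a finite value or vanishes.
Limit = 5.

Final answer: 5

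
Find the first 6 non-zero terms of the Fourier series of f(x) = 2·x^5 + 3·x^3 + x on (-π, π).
(-74·π^2 + 4·π^4 + 446)·sin(x) + (-2·π^4 - 23/2 + 7·π^2)·sin(2·x) + (-26·π^2/27 + 106/81 + 4·π^4/3)·sin(3·x) + (-π^4 - π^2/4 - 13/32)·sin(4·x) + (166/625 + 14·π^2/25 + 4·π^4/5)·sin(5·x) + (-2·π^4/3 - 17·π^2/27 - 37/162)·sin(6·x)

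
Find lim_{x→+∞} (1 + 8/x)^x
As x → +∞: this is the defining limit (1 + 8/x)^x → e^8.
Limit = e^(8).

Final answer: e^(8)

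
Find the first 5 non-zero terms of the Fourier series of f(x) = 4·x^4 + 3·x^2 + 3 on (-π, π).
(180 - 32·π^2)·cos(x) + (-9 + 8·π^2)·cos(2·x) + (28/27 - 32·π^2/9)·cos(3·x) + 2·π^2·cos(4·x) + 3 + π^2 + 4·π^4/5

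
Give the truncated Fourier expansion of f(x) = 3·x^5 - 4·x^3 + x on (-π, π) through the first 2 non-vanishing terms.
(-128·π^2 + 6·π^4 + 770)·sin(x) + (-3·π^4 - 59/2 + 19·π^2)·sin(2·x)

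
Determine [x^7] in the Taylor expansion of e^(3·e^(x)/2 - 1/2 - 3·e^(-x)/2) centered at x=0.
Expand to order 7: e^(3·e^(x)/2 - 1/2 - 3·e^(-x)/2) = 274·x^7·e^(-1/2)/105 + 277·x^6·e^(-1/2)/80 + 43·x^5·e^(-1/2)/10 + 39·x^4·e^(-1/2)/8 + 5·x^3·e^(-1/2) + 9·x^2·e^(-1/2)/2 + 3·x·e^(-1/2) + e^(-1/2) + O(x^8).
The coefficient of x^7 is 274·e^(-1/2)/105.

Final answer: 274·e^(-1/2)/105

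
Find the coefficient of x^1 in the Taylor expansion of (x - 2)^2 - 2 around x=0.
Expand to order 1: (x - 2)^2 - 2 = 2 - 4·x + O(x^2).
The coefficient of x^1 is -4.

Final answer: -4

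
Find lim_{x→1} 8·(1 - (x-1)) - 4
Direct substitution at x = 1 gives 4.

Final answer: 4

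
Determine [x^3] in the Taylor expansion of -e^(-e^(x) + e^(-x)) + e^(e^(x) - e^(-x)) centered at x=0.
Expand to order 3: -e^(-e^(x) + e^(-x)) + e^(e^(x) - e^(-x)) = 10·x^3/3 + 4·x + O(x^4).
The coefficient of x^3 is 10/3.

Final answer: 10/3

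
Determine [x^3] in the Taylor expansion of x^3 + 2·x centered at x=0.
Expand to order 3: x^3 + 2·x = x^3 + 2·x + O(x^4).
The coefficient of x^3 is 1.

Final answer: 1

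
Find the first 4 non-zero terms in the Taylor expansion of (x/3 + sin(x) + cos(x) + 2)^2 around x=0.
-7·x^3/3 - 11·x^2/9 + 8·x + 9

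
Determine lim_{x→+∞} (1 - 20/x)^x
As x → +∞: this is the defining limit (1 - 20/x)^x → e^(-20).
Limit = e^(-20).

Final answer: e^(-20)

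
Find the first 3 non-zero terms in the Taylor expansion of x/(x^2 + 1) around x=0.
x^5 - x^3 + x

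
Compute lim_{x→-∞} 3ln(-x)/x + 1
The quotient is an ∞/∞ indeterminate form as x → -∞.
Compare growth rates of the dominant terms (exponentials ≫ polynomials ≫ logarithms), or apply L'Hôpital's rule; the quotient → 0.
Adding the constant: 0 + 1 = 1. Limit = 1.

Final answer: 1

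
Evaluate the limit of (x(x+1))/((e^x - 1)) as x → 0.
Both numerator and denominator → 0 as x → 0; this is a 0/0 indeterminate form.
Expand each to leading order near x = 0: numerator ~ x, denominator ~ x.
The limit of the ratio is 1.

Final answer: 1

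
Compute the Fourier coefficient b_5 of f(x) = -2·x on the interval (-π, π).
b_5 = (1/π) ∫_{-π}^{π} f(x)·sin(5x) dx.
Evaluate the integral (use parity and integration by parts as needed): b_5 = -4/5.

Final answer: -4/5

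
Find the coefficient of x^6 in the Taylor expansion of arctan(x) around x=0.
Expand to order 6: arctan(x) = x^5/5 - x^3/3 + x + O(x^7).
The coefficient of x^6 is 0.

Final answer: 0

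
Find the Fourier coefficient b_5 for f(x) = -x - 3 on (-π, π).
b_5 = (1/π) ∫_{-π}^{π} f(x)·sin(5x) dx.
Evaluate the integral (use parity and integration by parts as needed): b_5 = -2/5.

Final answer: -2/5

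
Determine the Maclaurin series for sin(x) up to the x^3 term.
-x^3/6 + x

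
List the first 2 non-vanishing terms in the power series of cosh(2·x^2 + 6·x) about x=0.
18·x^2 + 1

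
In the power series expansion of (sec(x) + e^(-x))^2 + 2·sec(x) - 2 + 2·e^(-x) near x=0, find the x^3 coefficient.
-3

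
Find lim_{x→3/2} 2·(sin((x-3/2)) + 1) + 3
Direct substitution at x = 3/2 gives 5.

Final answer: 5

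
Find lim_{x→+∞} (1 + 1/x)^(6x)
As x → +∞: write (1 + 1/x)^(6x) = ((1 + 1/x)^x)^6 → (e^1)^6 = e^6.
Limit = e^(6).

Final answer: e^(6)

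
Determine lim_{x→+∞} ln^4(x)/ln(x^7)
This is an ∞/∞ indeterminate form as x → +∞.
Write ln(x^7) = 7·ln(x), reducing the quotient to ln^3(x)/7 → ∞.
Limit = ∞.

Final answer: ∞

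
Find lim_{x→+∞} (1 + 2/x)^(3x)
As x → +∞: write (1 + 2/x)^(3x) = ((1 + 2/x)^x)^3 → (e^2)^3 = e^6.
Limit = e^(6).

Final answer: e^(6)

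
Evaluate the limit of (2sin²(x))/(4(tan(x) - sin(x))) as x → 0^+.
Both numerator and denominator → 0 as x → 0^+; this is a 0/0 indeterminate form.
Expand each to leading order near x = 0: numerator ~ 2·x^2, denominator ~ 2·x^3.
The limit of the ratio is ∞.

Final answer: ∞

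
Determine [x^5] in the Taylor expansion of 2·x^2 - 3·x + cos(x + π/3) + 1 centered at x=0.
Expand to order 5: 2·x^2 - 3·x + cos(x + π/3) + 1 = -√(3)·x^5/240 + x^4/48 + √(3)·x^3/12 + 7·x^2/4 + x·(-3 - √(3)/2) + 3/2 + O(x^6).
The coefficient of x^5 is -√(3)/240.

Final answer: -√(3)/240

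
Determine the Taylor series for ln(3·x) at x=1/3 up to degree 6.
3·(x - 1/3) - 9·(x - 1/3)^2/2 + 9·(x - 1/3)^3 - 81·(x - 1/3)^4/4 + 243·(x - 1/3)^5/5 - 243·(x - 1/3)^6/2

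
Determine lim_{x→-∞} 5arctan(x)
Evaluate the dominant behaviour as x → -∞; each term tends to a finite value or vanishes.
Limit = -5·π/2.

Final answer: -5·π/2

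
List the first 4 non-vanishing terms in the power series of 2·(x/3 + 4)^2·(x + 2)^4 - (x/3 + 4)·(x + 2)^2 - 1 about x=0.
3517·x^3/9 + 8432·x^2/9 + 1092·x + 495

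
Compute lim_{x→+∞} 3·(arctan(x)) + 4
Evaluate the dominant behaviour as x → +∞; each term tends to a finite value or vanishes.
Limit = 4 + 3·π/2.

Final answer: 4 + 3·π/2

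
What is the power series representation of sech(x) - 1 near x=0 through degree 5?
5·x^4/24 - x^2/2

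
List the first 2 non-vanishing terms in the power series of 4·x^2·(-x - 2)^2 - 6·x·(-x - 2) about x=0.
22·x^2 + 12·x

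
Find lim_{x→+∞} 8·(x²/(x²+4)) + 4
Evaluate the dominant behaviour as x → +∞; each term tends to a finite value or vanishes.
Limit = 12.

Final answer: 12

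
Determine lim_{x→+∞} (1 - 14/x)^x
As x → +∞: this is the defining limit (1 - 14/x)^x → e^(-14).
Limit = e^(-14).

Final answer: e^(-14)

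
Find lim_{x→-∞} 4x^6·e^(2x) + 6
The product is a 0·∞ indeterminate form at x → -∞.
Rewrite the product as 4x^6 / e^(-2x) (an ∞/∞ form) and apply L'Hôpital, or use the standard hierarchy e^(2|x|) ≫ |x^6| as x → -∞.
The indeterminate product → 0, so the limit = 6.

Final answer: 6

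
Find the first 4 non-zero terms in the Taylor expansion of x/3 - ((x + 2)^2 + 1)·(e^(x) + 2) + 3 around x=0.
-23·x^3/6 - 19·x^2/2 - 50·x/3 - 12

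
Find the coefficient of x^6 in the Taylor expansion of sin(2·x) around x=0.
Expand to order 6: sin(2·x) = 4·x^5/15 - 4·x^3/3 + 2·x + O(x^7).
The coefficient of x^6 is 0.

Final answer: 0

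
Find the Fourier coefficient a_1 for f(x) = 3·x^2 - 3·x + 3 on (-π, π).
a_1 = (1/π) ∫_{-π}^{π} f(x)·cos(1x) dx.
Evaluate the integral (use parity and integration by parts as needed): a_1 = -12.

Final answer: -12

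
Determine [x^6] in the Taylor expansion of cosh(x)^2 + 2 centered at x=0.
Expand to order 6: cosh(x)^2 + 2 = 2·x^6/45 + x^4/3 + x^2 + 3 + O(x^7).
The coefficient of x^6 is 2/45.

Final answer: 2/45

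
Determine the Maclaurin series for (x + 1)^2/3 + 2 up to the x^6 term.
x^2/3 + 2·x/3 + 7/3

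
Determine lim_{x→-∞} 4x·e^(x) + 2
The product is a 0·∞ indeterminate form at x → -∞.
Rewrite the product as 4x / e^(-x) (an ∞/∞ form) and apply L'Hôpital, or use the standard hierarchy e^(|x|) ≫ |x| as x → -∞.
The indeterminate product → 0, so the limit = 2.

Final answer: 2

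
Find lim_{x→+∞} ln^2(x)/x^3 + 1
The quotient is an ∞/∞ indeterminate form as x → +∞.
The polynomial denominator x^3 dominates the logarithmic numerator (any positive power of x ≫ ln^2(x) as x → ∞), so the quotient → 0.
Adding the constant: 0 + 1 = 1. Limit = 1.

Final answer: 1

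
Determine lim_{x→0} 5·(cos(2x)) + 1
Direct substitution at x = 0 gives 6.

Final answer: 6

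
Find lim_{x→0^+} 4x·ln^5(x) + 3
The product is a 0·∞ indeterminate form at x → 0⁺.
Rewrite the product as 4·ln^5(x) / x^(-1) and apply L'Hôpital, or use the standard hierarchy x^(-1) ≫ |ln x|^5 as x → 0⁺.
The indeterminate product → 0, so the limit = 3.

Final answer: 3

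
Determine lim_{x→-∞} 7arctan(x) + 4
Evaluate the dominant behaviour as x → -∞; each term tends to a finite value or vanishes.
Limit = 4 - 7·π/2.

Final answer: 4 - 7·π/2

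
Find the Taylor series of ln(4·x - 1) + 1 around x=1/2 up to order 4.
1 + 4·(x - 1/2) - 8·(x - 1/2)^2 + 64·(x - 1/2)^3/3 - 64·(x - 1/2)^4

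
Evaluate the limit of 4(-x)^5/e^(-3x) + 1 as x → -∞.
The quotient is an ∞/∞ indeterminate form as x → -∞.
Compare growth rates of the dominant terms (exponentials ≫ polynomials ≫ logarithms), or apply L'Hôpital's rule; the quotient → 0.
Adding the constant: 0 + 1 = 1. Limit = 1.

Final answer: 1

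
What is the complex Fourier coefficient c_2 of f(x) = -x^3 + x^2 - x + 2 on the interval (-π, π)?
Compute the real Fourier coefficients first: a_2 = 1, b_2 = -1/2 + π^2.
Then c_2 = (a_2 − i·b_2)/2 = 1/2 - i·π^2/2 + i/4.

Final answer: 1/2 - i·π^2/2 + i/4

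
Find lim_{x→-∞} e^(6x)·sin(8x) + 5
Evaluate the dominant behaviour as x → -∞; each term tends to a finite value or vanishes.
Limit = 5.

Final answer: 5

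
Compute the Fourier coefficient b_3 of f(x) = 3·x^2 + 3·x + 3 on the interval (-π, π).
b_3 = (1/π) ∫_{-π}^{π} f(x)·sin(3x) dx.
Evaluate the integral (use parity and integration by parts as needed): b_3 = 2.

Final answer: 2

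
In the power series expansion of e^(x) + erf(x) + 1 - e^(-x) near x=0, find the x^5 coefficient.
Expand to order 5: e^(x) + erf(x) + 1 - e^(-x) = x^5·(1/60 + 1/(5·√(π))) + x^3·(1/3 - 2/(3·√(π))) + x·(2/√(π) + 2) + 1 + O(x^6).
The coefficient of x^5 is 1/60 + 1/(5·√(π)).

Final answer: 1/60 + 1/(5·√(π))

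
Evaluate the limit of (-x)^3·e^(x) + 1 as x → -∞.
The product is a 0·∞ indeterminate form at x → -∞.
Rewrite the product as (-x)^3 / e^(-x) (an ∞/∞ form) and apply L'Hôpital, or use the standard hierarchy e^(|x|) ≫ |(-x)^3| as x → -∞.
The indeterminate product → 0, so the limit = 1.

Final answer: 1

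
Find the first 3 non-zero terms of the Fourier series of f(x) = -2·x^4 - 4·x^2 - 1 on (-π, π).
(-80 + 16·π^2)·cos(x) + (2 - 4·π^2)·cos(2·x) - 2·π^4/5 - 4·π^2/3 - 1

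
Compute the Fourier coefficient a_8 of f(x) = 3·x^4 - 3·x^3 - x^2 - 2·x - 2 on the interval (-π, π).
a_8 = (1/π) ∫_{-π}^{π} f(x)·cos(8x) dx.
Evaluate the integral (use parity and integration by parts as needed): a_8 = -25/256 + 3·π^2/8.

Final answer: -25/256 + 3·π^2/8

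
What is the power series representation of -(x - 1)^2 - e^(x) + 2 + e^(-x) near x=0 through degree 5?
-x^5/60 - x^3/3 - x^2 + 1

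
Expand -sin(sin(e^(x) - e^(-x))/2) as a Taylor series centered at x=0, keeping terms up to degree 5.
-x^5/15 + 2·x^3/3 - x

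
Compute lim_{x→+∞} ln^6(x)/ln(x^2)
This is an ∞/∞ indeterminate form as x → +∞.
Write ln(x^2) = 2·ln(x), reducing the quotient to ln^5(x)/2 → ∞.
Limit = ∞.

Final answer: ∞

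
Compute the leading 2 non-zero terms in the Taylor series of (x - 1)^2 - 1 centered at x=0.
x^2 - 2·x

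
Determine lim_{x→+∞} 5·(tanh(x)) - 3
Evaluate the dominant behaviour as x → +∞; each term tends to a finite value or vanishes.
Limit = 2.

Final answer: 2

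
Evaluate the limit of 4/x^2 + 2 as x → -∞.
Evaluate the dominant behaviour as x → -∞; each term tends to a finite value or vanishes.
Limit = 2.

Final answer: 2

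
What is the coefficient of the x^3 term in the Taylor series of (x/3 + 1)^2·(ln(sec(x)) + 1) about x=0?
Expand to order 3: (x/3 + 1)^2·(ln(sec(x)) + 1) = x^3/3 + 11·x^2/18 + 2·x/3 + 1 + O(x^4).
The coefficient of x^3 is 1/3.

Final answer: 1/3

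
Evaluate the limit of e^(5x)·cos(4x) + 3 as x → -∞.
Evaluate the dominant behaviour as x → -∞; each term tends to a finite value or vanishes.
Limit = 3.

Final answer: 3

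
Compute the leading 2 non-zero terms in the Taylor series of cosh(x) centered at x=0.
x^2/2 + 1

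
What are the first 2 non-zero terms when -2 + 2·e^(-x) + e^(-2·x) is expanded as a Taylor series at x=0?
1 - 4·x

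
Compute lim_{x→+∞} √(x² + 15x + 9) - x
This is an ∞ − ∞ indeterminate form.
Multiply and divide by the conjugate √(x²+15x + 9) + x; the x² terms cancel, leaving (15x + 9)/(√(x²+15x + 9)+x) → 15/2.
Limit = 15/2.

Final answer: 15/2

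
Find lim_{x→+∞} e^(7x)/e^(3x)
This is an ∞/∞ indeterminate form as x → +∞.
Rewrite e^(7x)/e^(3x) = e^((7−3)x) = e^(4x); the exponent coefficient is 4 > 0 so e^(4x) → ∞.
Limit = ∞.

Final answer: ∞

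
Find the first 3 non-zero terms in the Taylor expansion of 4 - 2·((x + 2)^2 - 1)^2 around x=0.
-44·x^2 - 48·x - 14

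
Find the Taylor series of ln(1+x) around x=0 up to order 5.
x^5/5 - x^4/4 + x^3/3 - x^2/2 + x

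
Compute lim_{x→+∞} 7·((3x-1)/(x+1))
Evaluate the dominant behaviour as x → +∞; each term tends to a finite value or vanishes.
Limit = 21.

Final answer: 21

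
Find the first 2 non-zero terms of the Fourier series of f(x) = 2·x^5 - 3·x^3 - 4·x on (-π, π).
(-86·π^2 + 4·π^4 + 508)·sin(x) + (-2·π^4 - 31/2 + 13·π^2)·sin(2·x)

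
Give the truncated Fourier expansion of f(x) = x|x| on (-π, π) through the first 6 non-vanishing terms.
(-8 + 2·π^2)·sin(x)/π - π·sin(2·x) + (-8 + 18·π^2)·sin(3·x)/(27·π) - π·sin(4·x)/2 + (-8 + 50·π^2)·sin(5·x)/(125·π) - π·sin(6·x)/3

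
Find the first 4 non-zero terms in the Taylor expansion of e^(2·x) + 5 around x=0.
4·x^3/3 + 2·x^2 + 2·x + 6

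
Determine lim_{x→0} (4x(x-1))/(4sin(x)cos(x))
Both numerator and denominator → 0 as x → 0; this is a 0/0 indeterminate form.
Expand each to leading order near x = 0: numerator ~ -4·x, denominator ~ 4·x.
The limit of the ratio is -1.

Final answer: -1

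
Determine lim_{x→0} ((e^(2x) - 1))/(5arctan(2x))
Both numerator and denominator → 0 as x → 0; this is a 0/0 indeterminate form.
Expand each to leading order near x = 0: numerator ~ 2·x, denominator ~ 10·x.
The limit of the ratio is 1/5.

Final answer: 1/5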